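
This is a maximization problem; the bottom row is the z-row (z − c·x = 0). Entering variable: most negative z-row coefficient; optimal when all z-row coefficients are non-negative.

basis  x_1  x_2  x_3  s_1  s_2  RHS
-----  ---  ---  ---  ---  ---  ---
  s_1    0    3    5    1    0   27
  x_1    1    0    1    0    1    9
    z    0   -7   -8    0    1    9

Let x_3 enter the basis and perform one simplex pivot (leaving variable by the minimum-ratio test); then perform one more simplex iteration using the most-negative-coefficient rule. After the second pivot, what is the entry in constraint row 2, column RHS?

Ratio test on column x_3 — row 1: 27/5 = 27/5; row 2: 9/1 = 9. Minimum is 27/5 at row 1 (s_1 leaves); pivot element 5.
Divide row 1 by 5; eliminate column x_3 from the other rows.
Second iteration: most negative z-row entry is -11/5 in column x_2, so x_2 enters.
Ratio test on column x_2 — row 1: (27/5)/(3/5) = 9; row 2: entry -3/5 ≤ 0. Minimum is 9 at row 1 (x_3 leaves); pivot element 3/5.
Divide row 1 by 3/5; eliminate column x_2 from the other rows.
After both pivots, the entry at constraint row 2, column RHS is 9.

9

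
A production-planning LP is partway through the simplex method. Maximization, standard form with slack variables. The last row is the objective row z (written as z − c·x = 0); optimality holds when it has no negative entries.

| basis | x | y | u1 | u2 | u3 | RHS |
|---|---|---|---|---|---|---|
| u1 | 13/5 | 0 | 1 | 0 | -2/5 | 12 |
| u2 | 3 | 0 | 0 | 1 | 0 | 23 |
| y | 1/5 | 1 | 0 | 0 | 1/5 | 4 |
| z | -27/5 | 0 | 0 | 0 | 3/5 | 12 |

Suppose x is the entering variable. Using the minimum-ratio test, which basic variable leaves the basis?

u1

Column x entries and ratios — u1: 12/(13/5) = 60/13; u2: 23/3 = 23/3; y: 4/(1/5) = 20.
Smallest ratio is 60/13 in the row of u1, so u1 leaves.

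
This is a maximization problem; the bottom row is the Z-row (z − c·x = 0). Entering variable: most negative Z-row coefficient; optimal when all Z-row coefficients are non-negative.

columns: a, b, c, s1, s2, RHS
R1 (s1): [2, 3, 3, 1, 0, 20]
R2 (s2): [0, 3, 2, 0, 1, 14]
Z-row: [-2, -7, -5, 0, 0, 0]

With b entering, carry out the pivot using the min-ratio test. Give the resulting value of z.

98/3

Ratio test on column b — row 1: 20/3 = 20/3; row 2: 14/3 = 14/3. Minimum is 14/3 at row 2 (s2 leaves); pivot element 3.
Pivot on row 2; the Z-row RHS becomes 0 − (-7)·(14/3) = 98/3.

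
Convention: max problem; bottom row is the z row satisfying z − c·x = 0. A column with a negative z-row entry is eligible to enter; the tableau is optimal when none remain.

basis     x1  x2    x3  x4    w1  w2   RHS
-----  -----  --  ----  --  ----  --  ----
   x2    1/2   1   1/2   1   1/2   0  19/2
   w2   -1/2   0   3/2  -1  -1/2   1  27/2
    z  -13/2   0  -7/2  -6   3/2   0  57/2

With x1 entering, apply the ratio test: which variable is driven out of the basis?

Column x1 entries and ratios — x2: (19/2)/(1/2) = 19; w2: -1/2 ≤ 0, skip.
Smallest ratio is 19 in the row of x2, so x2 leaves.

x2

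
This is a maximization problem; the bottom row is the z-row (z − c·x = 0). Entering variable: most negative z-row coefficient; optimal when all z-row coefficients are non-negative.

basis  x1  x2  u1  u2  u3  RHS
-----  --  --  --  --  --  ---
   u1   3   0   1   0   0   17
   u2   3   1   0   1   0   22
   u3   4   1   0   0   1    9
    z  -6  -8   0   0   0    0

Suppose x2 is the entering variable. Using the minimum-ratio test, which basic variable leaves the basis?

Column x2 entries and ratios — u1: 0 ≤ 0, skip; u2: 22/1 = 22; u3: 9/1 = 9.
Smallest ratio is 9 in the row of u3, so u3 leaves.

u3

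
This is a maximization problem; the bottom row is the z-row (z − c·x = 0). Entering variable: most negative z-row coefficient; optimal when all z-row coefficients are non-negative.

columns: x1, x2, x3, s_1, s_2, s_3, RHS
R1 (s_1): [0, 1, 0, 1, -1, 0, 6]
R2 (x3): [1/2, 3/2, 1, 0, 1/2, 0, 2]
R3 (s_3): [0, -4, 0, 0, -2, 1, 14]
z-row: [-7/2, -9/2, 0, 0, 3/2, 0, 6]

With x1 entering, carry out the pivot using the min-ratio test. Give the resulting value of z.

Ratio test on column x1 — row 1: entry 0 ≤ 0; row 2: 2/(1/2) = 4; row 3: entry 0 ≤ 0. Minimum is 4 at row 2 (x3 leaves); pivot element 1/2.
Pivot on row 2; the z-row RHS becomes 6 − (-7/2)·4 = 20.

20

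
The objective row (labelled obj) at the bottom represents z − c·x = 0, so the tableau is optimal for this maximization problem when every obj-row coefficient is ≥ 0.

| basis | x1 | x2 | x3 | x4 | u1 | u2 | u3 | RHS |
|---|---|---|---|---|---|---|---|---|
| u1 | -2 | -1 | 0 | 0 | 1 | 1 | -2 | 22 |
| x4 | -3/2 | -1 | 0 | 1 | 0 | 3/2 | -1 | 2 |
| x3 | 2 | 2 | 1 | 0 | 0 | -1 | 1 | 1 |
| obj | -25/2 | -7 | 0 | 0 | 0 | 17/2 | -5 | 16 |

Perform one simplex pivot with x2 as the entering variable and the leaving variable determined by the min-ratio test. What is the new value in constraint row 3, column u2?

-1/2

Ratio test on column x2 — row 1: entry -1 ≤ 0; row 2: entry -1 ≤ 0; row 3: 1/2 = 1/2. Minimum is 1/2 at row 3 (x3 leaves); pivot element 2.
Divide row 3 by 2; eliminate column x2 from the other rows.
In the new row 3, the u2 entry is the old entry divided by the pivot: (-1)/2 = -1/2.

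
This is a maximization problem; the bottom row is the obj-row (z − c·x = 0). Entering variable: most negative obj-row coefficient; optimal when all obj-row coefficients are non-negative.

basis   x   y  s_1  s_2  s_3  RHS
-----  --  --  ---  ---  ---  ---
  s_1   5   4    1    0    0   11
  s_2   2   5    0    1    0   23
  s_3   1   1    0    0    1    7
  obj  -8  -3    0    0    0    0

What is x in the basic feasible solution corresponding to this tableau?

x is not in the basis, so in the current basic feasible solution x = 0.

0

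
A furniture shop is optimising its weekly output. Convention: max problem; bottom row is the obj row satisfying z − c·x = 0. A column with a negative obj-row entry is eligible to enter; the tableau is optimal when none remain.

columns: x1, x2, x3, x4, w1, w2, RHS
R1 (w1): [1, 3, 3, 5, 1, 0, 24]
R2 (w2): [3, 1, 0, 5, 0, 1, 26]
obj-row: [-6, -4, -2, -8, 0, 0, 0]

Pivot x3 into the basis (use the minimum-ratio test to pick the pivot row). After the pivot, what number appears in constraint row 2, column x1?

Ratio test on column x3 — row 1: 24/3 = 8; row 2: entry 0 ≤ 0. Minimum is 8 at row 1 (w1 leaves); pivot element 3.
Divide row 1 by 3; eliminate column x3 from the other rows.
Row 2 update in column x1: 3 − 0·(1/3) = 3.

3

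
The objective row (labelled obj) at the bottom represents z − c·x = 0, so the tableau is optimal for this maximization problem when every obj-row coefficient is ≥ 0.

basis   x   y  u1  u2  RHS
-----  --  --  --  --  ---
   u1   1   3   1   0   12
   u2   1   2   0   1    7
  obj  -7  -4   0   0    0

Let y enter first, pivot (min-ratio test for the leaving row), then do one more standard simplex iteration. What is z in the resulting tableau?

49

Ratio test on column y — row 1: 12/3 = 4; row 2: 7/2 = 7/2. Minimum is 7/2 at row 2 (u2 leaves); pivot element 2.
Pivot on row 2; the obj-row RHS becomes 0 − (-4)·(7/2) = 14.
Next entering variable (most negative obj-row entry -5): x.
Ratio test on column x — row 1: entry -1/2 ≤ 0; row 2: (7/2)/(1/2) = 7. Minimum is 7 at row 2 (y leaves); pivot element 1/2.
After the second pivot the obj-row RHS is 14 − (-5)·7 = 49.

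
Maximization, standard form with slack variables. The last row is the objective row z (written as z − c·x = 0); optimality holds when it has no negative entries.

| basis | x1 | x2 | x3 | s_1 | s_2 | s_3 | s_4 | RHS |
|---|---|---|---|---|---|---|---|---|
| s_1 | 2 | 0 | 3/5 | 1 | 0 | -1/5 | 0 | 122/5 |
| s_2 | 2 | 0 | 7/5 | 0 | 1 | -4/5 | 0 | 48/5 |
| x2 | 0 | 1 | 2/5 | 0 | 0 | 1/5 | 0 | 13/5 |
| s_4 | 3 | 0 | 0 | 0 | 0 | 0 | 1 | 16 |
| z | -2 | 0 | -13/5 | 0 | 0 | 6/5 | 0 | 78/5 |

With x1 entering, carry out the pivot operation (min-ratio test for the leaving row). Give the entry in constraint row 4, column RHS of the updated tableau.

8/5

Ratio test on column x1 — row 1: (122/5)/2 = 61/5; row 2: (48/5)/2 = 24/5; row 3: entry 0 ≤ 0; row 4: 16/3 = 16/3. Minimum is 24/5 at row 2 (s_2 leaves); pivot element 2.
Divide row 2 by 2; eliminate column x1 from the other rows.
Row 4 update in column RHS: 16 − 3·(24/5) = 8/5.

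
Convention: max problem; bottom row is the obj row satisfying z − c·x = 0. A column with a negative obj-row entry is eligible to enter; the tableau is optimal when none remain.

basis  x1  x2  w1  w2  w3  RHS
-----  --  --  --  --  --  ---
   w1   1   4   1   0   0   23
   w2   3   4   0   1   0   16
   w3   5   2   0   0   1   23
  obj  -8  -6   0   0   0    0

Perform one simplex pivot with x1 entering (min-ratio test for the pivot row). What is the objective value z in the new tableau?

184/5

Ratio test on column x1 — row 1: 23/1 = 23; row 2: 16/3 = 16/3; row 3: 23/5 = 23/5. Minimum is 23/5 at row 3 (w3 leaves); pivot element 5.
Pivot on row 3; the obj-row RHS becomes 0 − (-8)·(23/5) = 184/5.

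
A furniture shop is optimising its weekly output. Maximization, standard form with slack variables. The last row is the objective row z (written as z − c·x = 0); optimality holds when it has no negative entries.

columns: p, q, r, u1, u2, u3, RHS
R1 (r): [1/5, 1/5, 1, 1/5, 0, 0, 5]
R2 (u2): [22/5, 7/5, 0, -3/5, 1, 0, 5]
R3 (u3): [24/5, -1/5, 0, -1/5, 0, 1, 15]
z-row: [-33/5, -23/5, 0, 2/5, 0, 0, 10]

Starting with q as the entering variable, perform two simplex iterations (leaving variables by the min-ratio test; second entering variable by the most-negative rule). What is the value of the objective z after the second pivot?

50

Ratio test on column q — row 1: 5/(1/5) = 25; row 2: 5/(7/5) = 25/7; row 3: entry -1/5 ≤ 0. Minimum is 25/7 at row 2 (u2 leaves); pivot element 7/5.
Pivot on row 2; the z-row RHS becomes 10 − (-23/5)·(25/7) = 185/7.
Next entering variable (most negative z-row entry -11/7): u1.
Ratio test on column u1 — row 1: (30/7)/(2/7) = 15; row 2: entry -3/7 ≤ 0; row 3: entry -2/7 ≤ 0. Minimum is 15 at row 1 (r leaves); pivot element 2/7.
After the second pivot the z-row RHS is 185/7 − (-11/7)·15 = 50.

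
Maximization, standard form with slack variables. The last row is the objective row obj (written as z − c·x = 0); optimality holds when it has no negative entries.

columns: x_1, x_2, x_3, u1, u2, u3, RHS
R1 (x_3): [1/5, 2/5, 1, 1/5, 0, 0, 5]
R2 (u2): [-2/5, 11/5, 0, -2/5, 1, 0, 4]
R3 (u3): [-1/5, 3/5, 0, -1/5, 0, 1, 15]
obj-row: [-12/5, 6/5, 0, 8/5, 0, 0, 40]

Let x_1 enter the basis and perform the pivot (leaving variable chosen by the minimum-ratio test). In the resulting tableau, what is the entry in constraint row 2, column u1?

Ratio test on column x_1 — row 1: 5/(1/5) = 25; row 2: entry -2/5 ≤ 0; row 3: entry -1/5 ≤ 0. Minimum is 25 at row 1 (x_3 leaves); pivot element 1/5.
Divide row 1 by 1/5; eliminate column x_1 from the other rows.
Row 2 update in column u1: -2/5 − (-2/5)·1 = 0.

0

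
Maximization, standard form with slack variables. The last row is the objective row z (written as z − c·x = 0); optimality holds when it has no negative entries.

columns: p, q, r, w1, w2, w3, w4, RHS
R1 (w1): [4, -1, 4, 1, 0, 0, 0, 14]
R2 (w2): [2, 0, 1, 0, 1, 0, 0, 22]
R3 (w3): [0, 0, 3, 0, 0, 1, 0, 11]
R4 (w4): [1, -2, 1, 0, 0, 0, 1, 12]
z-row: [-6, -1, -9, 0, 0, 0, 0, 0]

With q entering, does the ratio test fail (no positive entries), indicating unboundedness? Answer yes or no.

yes

Every constraint-row entry in column q is ≤ 0, so increasing q is unbounded.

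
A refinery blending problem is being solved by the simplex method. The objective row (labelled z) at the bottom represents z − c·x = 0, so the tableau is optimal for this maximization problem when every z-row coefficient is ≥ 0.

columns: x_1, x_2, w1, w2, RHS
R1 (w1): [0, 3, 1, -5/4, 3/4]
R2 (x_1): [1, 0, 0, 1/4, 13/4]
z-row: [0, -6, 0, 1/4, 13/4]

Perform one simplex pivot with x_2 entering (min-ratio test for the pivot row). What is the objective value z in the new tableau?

Ratio test on column x_2 — row 1: (3/4)/3 = 1/4; row 2: entry 0 ≤ 0. Minimum is 1/4 at row 1 (w1 leaves); pivot element 3.
Pivot on row 1; the z-row RHS becomes 13/4 − (-6)·(1/4) = 19/4.

19/4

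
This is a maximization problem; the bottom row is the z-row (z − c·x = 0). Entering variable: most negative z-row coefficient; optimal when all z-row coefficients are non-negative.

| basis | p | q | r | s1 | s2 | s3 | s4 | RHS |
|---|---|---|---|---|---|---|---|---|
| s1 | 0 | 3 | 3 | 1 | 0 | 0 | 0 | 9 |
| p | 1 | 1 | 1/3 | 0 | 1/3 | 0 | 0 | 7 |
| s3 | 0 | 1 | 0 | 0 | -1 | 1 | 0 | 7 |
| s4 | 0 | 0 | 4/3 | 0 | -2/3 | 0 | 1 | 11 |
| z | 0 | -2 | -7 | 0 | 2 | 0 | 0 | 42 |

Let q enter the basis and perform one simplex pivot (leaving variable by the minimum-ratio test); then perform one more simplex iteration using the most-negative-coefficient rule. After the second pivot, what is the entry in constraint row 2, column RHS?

6

Ratio test on column q — row 1: 9/3 = 3; row 2: 7/1 = 7; row 3: 7/1 = 7; row 4: entry 0 ≤ 0. Minimum is 3 at row 1 (s1 leaves); pivot element 3.
Divide row 1 by 3; eliminate column q from the other rows.
Second iteration: most negative z-row entry is -5 in column r, so r enters.
Ratio test on column r — row 1: 3/1 = 3; row 2: entry -2/3 ≤ 0; row 3: entry -1 ≤ 0; row 4: 11/(4/3) = 33/4. Minimum is 3 at row 1 (q leaves); pivot element 1.
Divide row 1 by 1; eliminate column r from the other rows.
After both pivots, the entry at constraint row 2, column RHS is 6.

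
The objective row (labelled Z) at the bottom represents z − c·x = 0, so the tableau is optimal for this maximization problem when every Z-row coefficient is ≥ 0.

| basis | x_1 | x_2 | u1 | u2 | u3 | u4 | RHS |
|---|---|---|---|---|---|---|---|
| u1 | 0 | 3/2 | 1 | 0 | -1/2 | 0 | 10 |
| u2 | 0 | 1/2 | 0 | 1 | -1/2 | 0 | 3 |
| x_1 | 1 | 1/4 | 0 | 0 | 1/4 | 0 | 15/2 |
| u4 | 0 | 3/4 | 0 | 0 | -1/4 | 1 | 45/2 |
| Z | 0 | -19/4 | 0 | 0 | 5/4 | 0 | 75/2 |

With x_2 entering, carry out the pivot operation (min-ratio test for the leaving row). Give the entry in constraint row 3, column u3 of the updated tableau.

Ratio test on column x_2 — row 1: 10/(3/2) = 20/3; row 2: 3/(1/2) = 6; row 3: (15/2)/(1/4) = 30; row 4: (45/2)/(3/4) = 30. Minimum is 6 at row 2 (u2 leaves); pivot element 1/2.
Divide row 2 by 1/2; eliminate column x_2 from the other rows.
Row 3 update in column u3: 1/4 − (1/4)·(-1) = 1/2.

1/2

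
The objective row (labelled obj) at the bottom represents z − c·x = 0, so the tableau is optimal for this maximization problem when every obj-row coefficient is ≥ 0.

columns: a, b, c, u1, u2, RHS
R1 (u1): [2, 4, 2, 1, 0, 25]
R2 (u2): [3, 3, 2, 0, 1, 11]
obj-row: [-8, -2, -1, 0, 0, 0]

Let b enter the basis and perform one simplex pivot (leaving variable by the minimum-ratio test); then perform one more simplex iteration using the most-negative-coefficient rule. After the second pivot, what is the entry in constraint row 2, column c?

Ratio test on column b — row 1: 25/4 = 25/4; row 2: 11/3 = 11/3. Minimum is 11/3 at row 2 (u2 leaves); pivot element 3.
Divide row 2 by 3; eliminate column b from the other rows.
Second iteration: most negative obj-row entry is -6 in column a, so a enters.
Ratio test on column a — row 1: entry -2 ≤ 0; row 2: (11/3)/1 = 11/3. Minimum is 11/3 at row 2 (b leaves); pivot element 1.
Divide row 2 by 1; eliminate column a from the other rows.
After both pivots, the entry at constraint row 2, column c is 2/3.

2/3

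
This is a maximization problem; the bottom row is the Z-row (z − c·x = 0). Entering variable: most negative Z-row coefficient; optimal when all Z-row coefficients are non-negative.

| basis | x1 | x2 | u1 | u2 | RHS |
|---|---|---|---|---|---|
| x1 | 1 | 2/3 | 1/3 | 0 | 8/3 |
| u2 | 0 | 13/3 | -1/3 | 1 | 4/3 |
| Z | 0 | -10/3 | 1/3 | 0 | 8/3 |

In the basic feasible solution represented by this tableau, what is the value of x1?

x1 is basic (row 1); its value is the RHS of that row, 8/3.

8/3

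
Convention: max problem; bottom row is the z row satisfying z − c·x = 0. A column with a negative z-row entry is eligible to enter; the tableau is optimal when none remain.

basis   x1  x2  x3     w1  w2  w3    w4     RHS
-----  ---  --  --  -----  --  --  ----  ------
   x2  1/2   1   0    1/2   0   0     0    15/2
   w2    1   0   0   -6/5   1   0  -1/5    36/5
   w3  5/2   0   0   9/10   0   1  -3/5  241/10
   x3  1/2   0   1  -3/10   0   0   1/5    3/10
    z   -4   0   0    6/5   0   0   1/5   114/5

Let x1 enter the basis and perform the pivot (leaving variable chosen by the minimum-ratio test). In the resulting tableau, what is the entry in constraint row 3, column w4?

Ratio test on column x1 — row 1: (15/2)/(1/2) = 15; row 2: (36/5)/1 = 36/5; row 3: (241/10)/(5/2) = 241/25; row 4: (3/10)/(1/2) = 3/5. Minimum is 3/5 at row 4 (x3 leaves); pivot element 1/2.
Divide row 4 by 1/2; eliminate column x1 from the other rows.
Row 3 update in column w4: -3/5 − (5/2)·(2/5) = -8/5.

-8/5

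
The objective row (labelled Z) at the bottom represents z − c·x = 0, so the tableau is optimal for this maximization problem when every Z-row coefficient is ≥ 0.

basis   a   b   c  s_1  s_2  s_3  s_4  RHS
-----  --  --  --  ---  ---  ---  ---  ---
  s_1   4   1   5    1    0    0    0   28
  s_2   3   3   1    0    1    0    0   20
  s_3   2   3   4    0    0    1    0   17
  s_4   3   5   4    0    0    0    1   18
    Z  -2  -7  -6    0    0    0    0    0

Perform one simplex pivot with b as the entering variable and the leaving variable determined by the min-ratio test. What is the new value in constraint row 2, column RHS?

Ratio test on column b — row 1: 28/1 = 28; row 2: 20/3 = 20/3; row 3: 17/3 = 17/3; row 4: 18/5 = 18/5. Minimum is 18/5 at row 4 (s_4 leaves); pivot element 5.
Divide row 4 by 5; eliminate column b from the other rows.
Row 2 update in column RHS: 20 − 3·(18/5) = 46/5.

46/5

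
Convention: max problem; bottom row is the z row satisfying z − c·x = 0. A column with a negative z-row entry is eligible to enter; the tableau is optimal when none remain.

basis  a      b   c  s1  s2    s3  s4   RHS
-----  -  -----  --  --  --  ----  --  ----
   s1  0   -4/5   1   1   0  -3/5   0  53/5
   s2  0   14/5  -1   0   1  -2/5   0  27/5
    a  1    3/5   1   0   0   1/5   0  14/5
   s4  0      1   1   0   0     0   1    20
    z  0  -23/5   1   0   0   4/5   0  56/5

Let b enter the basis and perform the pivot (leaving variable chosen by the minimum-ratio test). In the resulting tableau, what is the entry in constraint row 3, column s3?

Ratio test on column b — row 1: entry -4/5 ≤ 0; row 2: (27/5)/(14/5) = 27/14; row 3: (14/5)/(3/5) = 14/3; row 4: 20/1 = 20. Minimum is 27/14 at row 2 (s2 leaves); pivot element 14/5.
Divide row 2 by 14/5; eliminate column b from the other rows.
Row 3 update in column s3: 1/5 − (3/5)·(-1/7) = 2/7.

2/7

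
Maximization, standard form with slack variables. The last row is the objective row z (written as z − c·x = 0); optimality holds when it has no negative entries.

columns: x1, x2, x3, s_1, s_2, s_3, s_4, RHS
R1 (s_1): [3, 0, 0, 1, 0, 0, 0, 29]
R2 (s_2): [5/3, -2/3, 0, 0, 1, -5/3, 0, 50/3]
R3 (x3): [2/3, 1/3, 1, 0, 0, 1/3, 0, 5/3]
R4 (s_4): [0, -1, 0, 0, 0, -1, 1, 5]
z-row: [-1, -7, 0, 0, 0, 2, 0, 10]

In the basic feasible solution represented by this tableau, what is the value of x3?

x3 is basic (row 3); its value is the RHS of that row, 5/3.

5/3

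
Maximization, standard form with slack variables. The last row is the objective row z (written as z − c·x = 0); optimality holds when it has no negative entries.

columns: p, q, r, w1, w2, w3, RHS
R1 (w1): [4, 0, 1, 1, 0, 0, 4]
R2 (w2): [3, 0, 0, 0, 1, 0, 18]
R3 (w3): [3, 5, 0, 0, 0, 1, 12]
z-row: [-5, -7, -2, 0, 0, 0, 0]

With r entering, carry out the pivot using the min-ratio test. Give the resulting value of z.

8

Ratio test on column r — row 1: 4/1 = 4; row 2: entry 0 ≤ 0; row 3: entry 0 ≤ 0. Minimum is 4 at row 1 (w1 leaves); pivot element 1.
Pivot on row 1; the z-row RHS becomes 0 − (-2)·4 = 8.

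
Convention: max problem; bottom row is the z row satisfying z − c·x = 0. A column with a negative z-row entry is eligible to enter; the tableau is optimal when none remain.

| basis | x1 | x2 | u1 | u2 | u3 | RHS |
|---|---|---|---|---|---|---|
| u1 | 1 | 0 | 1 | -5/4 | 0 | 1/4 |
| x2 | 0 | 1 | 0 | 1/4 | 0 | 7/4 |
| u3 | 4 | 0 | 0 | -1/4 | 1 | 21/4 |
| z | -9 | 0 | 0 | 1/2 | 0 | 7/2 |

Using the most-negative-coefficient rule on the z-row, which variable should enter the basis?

Negative z-row entries: x1: -9.
The most negative is -9 in column x1, so x1 enters.

x1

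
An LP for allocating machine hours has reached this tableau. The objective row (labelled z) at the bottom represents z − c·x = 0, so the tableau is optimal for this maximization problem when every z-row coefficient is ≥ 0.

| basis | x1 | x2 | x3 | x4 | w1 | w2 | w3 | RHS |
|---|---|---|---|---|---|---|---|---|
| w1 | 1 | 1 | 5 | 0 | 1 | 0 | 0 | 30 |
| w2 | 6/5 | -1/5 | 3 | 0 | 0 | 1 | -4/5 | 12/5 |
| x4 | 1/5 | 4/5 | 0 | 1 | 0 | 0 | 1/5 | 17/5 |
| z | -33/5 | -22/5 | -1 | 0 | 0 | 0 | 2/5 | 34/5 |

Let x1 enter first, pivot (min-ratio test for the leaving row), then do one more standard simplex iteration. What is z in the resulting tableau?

199/5

Ratio test on column x1 — row 1: 30/1 = 30; row 2: (12/5)/(6/5) = 2; row 3: (17/5)/(1/5) = 17. Minimum is 2 at row 2 (w2 leaves); pivot element 6/5.
Pivot on row 2; the z-row RHS becomes 34/5 − (-33/5)·2 = 20.
Next entering variable (most negative z-row entry -11/2): x2.
Ratio test on column x2 — row 1: 28/(7/6) = 24; row 2: entry -1/6 ≤ 0; row 3: 3/(5/6) = 18/5. Minimum is 18/5 at row 3 (x4 leaves); pivot element 5/6.
After the second pivot the z-row RHS is 20 − (-11/2)·(18/5) = 199/5.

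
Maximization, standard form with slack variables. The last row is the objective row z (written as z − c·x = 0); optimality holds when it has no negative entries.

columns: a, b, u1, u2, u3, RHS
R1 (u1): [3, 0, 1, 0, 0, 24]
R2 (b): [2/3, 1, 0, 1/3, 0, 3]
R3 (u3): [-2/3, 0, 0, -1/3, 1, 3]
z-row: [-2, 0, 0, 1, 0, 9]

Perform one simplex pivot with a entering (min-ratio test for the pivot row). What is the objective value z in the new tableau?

Ratio test on column a — row 1: 24/3 = 8; row 2: 3/(2/3) = 9/2; row 3: entry -2/3 ≤ 0. Minimum is 9/2 at row 2 (b leaves); pivot element 2/3.
Pivot on row 2; the z-row RHS becomes 9 − (-2)·(9/2) = 18.

18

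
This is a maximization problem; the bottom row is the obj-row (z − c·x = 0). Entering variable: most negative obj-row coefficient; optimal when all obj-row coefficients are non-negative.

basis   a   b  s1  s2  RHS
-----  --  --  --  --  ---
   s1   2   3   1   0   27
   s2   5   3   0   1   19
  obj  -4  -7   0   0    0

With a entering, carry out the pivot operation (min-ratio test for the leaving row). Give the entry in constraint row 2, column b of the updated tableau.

Ratio test on column a — row 1: 27/2 = 27/2; row 2: 19/5 = 19/5. Minimum is 19/5 at row 2 (s2 leaves); pivot element 5.
Divide row 2 by 5; eliminate column a from the other rows.
In the new row 2, the b entry is the old entry divided by the pivot: 3/5 = 3/5.

3/5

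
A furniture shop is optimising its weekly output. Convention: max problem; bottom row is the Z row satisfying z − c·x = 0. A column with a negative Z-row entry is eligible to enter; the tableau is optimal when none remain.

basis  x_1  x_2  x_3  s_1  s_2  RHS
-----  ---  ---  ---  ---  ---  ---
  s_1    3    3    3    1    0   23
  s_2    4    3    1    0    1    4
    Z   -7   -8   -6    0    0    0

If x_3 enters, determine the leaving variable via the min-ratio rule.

Column x_3 entries and ratios — s_1: 23/3 = 23/3; s_2: 4/1 = 4.
Smallest ratio is 4 in the row of s_2, so s_2 leaves.

s_2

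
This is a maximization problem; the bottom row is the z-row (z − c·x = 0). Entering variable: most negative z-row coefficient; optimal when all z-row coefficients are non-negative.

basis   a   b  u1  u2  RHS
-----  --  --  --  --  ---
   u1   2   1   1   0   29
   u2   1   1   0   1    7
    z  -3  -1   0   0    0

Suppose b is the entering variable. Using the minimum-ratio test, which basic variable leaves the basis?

Column b entries and ratios — u1: 29/1 = 29; u2: 7/1 = 7.
Smallest ratio is 7 in the row of u2, so u2 leaves.

u2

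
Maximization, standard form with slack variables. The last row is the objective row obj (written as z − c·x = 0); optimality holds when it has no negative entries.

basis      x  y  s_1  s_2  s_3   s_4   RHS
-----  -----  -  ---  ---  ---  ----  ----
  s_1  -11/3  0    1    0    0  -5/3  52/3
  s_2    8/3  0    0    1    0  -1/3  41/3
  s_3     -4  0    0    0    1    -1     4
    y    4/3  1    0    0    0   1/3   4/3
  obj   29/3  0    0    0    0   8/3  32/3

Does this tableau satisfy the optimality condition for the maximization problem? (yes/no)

yes

Every obj-row coefficient is ≥ 0, so the tableau is optimal.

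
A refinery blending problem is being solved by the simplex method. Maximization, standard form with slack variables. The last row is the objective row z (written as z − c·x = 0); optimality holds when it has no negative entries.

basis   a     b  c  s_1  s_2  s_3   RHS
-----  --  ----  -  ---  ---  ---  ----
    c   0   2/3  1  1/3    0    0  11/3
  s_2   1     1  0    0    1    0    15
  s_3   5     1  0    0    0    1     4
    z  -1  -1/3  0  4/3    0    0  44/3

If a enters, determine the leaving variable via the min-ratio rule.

s_3

Column a entries and ratios — c: 0 ≤ 0, skip; s_2: 15/1 = 15; s_3: 4/5 = 4/5.
Smallest ratio is 4/5 in the row of s_3, so s_3 leaves.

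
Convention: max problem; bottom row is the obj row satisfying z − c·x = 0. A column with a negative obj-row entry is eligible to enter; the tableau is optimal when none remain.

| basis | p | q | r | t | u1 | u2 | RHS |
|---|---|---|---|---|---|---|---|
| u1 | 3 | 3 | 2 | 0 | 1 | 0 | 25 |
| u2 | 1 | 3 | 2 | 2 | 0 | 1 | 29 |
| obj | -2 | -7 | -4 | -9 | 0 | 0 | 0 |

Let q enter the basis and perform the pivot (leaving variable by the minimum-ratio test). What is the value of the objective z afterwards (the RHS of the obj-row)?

175/3

Ratio test on column q — row 1: 25/3 = 25/3; row 2: 29/3 = 29/3. Minimum is 25/3 at row 1 (u1 leaves); pivot element 3.
Pivot on row 1; the obj-row RHS becomes 0 − (-7)·(25/3) = 175/3.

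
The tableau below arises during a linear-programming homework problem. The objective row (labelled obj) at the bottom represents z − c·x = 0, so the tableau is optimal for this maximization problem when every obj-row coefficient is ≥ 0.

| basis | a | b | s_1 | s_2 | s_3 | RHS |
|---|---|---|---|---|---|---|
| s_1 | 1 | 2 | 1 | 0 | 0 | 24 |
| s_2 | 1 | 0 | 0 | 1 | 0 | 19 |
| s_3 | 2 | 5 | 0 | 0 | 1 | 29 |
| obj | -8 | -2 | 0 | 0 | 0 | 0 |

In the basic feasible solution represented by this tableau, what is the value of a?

0

a is not in the basis, so in the current basic feasible solution a = 0.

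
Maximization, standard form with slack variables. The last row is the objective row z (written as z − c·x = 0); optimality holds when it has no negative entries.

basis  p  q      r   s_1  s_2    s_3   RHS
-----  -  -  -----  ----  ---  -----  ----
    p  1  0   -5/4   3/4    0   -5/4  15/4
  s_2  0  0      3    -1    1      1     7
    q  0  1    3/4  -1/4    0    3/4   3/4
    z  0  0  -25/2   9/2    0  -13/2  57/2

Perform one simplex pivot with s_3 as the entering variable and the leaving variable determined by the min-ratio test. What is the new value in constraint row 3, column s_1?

Ratio test on column s_3 — row 1: entry -5/4 ≤ 0; row 2: 7/1 = 7; row 3: (3/4)/(3/4) = 1. Minimum is 1 at row 3 (q leaves); pivot element 3/4.
Divide row 3 by 3/4; eliminate column s_3 from the other rows.
In the new row 3, the s_1 entry is the old entry divided by the pivot: (-1/4)/(3/4) = -1/3.

-1/3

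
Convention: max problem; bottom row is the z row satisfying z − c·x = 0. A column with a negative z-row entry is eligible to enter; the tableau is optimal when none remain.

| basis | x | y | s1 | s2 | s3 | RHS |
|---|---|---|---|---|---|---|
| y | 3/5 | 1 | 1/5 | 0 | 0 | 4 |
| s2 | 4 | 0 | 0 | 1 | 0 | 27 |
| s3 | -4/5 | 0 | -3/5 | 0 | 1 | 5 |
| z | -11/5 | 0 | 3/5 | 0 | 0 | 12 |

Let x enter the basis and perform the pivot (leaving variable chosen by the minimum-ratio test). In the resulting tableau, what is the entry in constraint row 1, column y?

5/3

Ratio test on column x — row 1: 4/(3/5) = 20/3; row 2: 27/4 = 27/4; row 3: entry -4/5 ≤ 0. Minimum is 20/3 at row 1 (y leaves); pivot element 3/5.
Divide row 1 by 3/5; eliminate column x from the other rows.
In the new row 1, the y entry is the old entry divided by the pivot: 1/(3/5) = 5/3.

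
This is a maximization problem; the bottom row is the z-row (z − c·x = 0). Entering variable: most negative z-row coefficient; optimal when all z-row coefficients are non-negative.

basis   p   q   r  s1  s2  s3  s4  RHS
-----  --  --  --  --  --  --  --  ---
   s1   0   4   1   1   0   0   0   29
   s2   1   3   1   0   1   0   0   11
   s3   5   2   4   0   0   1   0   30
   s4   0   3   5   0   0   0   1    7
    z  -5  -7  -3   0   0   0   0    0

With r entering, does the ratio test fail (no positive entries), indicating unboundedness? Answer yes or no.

Column r has positive entries in row(s) 1, 2, 3, 4, so the ratio test bounds it — not unbounded.

no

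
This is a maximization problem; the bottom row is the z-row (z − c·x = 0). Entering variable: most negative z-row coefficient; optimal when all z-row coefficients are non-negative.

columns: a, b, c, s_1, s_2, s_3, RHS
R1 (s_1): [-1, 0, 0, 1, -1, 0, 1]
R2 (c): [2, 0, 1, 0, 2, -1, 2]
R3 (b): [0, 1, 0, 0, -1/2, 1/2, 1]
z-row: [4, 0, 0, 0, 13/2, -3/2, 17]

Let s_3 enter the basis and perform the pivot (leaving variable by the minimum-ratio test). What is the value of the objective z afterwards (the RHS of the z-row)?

20

Ratio test on column s_3 — row 1: entry 0 ≤ 0; row 2: entry -1 ≤ 0; row 3: 1/(1/2) = 2. Minimum is 2 at row 3 (b leaves); pivot element 1/2.
Pivot on row 3; the z-row RHS becomes 17 − (-3/2)·2 = 20.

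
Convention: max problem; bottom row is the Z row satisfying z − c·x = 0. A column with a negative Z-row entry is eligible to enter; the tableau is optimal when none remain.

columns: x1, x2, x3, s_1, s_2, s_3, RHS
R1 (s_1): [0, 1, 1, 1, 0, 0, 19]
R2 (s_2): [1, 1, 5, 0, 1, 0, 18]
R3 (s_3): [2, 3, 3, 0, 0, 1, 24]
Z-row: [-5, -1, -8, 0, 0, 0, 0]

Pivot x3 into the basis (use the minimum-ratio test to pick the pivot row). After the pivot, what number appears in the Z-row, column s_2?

Ratio test on column x3 — row 1: 19/1 = 19; row 2: 18/5 = 18/5; row 3: 24/3 = 8. Minimum is 18/5 at row 2 (s_2 leaves); pivot element 5.
Divide row 2 by 5; eliminate column x3 from the other rows.
Z-row update in column s_2: 0 − (-8)·(1/5) = 8/5.

8/5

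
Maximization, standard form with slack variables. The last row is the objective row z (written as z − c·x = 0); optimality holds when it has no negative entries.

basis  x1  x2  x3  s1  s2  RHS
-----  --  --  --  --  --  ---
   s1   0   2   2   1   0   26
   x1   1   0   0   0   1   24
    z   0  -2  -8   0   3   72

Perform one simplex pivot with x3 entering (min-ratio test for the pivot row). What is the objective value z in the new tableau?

176

Ratio test on column x3 — row 1: 26/2 = 13; row 2: entry 0 ≤ 0. Minimum is 13 at row 1 (s1 leaves); pivot element 2.
Pivot on row 1; the z-row RHS becomes 72 − (-8)·13 = 176.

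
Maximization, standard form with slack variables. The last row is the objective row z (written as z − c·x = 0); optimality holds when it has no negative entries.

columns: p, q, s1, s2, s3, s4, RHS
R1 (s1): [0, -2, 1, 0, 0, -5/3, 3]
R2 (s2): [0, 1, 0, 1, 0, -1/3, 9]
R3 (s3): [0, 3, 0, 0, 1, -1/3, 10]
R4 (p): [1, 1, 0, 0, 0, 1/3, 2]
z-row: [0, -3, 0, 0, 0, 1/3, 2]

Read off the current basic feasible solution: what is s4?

s4 is not in the basis, so in the current basic feasible solution s4 = 0.

0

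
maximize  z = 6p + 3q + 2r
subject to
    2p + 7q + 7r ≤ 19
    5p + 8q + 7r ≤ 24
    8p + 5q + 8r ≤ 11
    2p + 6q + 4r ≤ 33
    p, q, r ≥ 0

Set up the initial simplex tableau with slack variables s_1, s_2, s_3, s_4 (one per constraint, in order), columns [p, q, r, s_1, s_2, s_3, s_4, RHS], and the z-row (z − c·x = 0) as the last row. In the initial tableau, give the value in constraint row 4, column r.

Constraint 4 has coefficient 4 on r.

4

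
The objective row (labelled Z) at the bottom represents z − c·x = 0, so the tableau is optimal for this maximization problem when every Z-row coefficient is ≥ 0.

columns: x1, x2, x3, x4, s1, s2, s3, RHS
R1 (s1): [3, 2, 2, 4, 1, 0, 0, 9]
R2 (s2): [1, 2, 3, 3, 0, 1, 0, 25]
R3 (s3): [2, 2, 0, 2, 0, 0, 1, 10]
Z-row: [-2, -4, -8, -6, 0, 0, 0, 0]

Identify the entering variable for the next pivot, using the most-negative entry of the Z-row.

Negative Z-row entries: x1: -2, x2: -4, x3: -8, x4: -6.
The most negative is -8 in column x3, so x3 enters.

x3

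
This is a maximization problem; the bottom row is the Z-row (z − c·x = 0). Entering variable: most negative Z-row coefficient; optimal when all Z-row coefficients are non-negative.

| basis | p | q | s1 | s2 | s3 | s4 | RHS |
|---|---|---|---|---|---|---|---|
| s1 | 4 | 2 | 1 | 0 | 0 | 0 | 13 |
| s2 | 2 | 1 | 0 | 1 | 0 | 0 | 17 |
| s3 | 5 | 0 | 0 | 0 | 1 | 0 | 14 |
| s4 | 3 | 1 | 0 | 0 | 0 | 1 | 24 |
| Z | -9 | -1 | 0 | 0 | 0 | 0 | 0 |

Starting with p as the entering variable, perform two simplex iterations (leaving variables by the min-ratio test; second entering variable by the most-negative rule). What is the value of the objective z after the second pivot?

261/10

Ratio test on column p — row 1: 13/4 = 13/4; row 2: 17/2 = 17/2; row 3: 14/5 = 14/5; row 4: 24/3 = 8. Minimum is 14/5 at row 3 (s3 leaves); pivot element 5.
Pivot on row 3; the Z-row RHS becomes 0 − (-9)·(14/5) = 126/5.
Next entering variable (most negative Z-row entry -1): q.
Ratio test on column q — row 1: (9/5)/2 = 9/10; row 2: (57/5)/1 = 57/5; row 3: entry 0 ≤ 0; row 4: (78/5)/1 = 78/5. Minimum is 9/10 at row 1 (s1 leaves); pivot element 2.
After the second pivot the Z-row RHS is 126/5 − (-1)·(9/10) = 261/10.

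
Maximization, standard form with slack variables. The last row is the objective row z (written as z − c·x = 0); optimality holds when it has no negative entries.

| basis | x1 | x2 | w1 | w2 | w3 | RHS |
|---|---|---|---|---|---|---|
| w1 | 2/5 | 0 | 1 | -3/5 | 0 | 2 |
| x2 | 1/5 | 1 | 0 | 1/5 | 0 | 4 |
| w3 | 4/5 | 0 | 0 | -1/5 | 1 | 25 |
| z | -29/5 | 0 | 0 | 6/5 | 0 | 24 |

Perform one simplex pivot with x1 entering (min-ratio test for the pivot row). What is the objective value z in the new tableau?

Ratio test on column x1 — row 1: 2/(2/5) = 5; row 2: 4/(1/5) = 20; row 3: 25/(4/5) = 125/4. Minimum is 5 at row 1 (w1 leaves); pivot element 2/5.
Pivot on row 1; the z-row RHS becomes 24 − (-29/5)·5 = 53.

53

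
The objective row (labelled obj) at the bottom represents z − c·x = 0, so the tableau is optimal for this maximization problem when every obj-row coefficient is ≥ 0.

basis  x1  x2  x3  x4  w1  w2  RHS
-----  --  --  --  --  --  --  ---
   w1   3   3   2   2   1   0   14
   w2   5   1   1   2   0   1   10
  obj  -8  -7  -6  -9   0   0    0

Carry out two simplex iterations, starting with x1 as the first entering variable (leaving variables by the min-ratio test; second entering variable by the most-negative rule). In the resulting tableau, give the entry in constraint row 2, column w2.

1/2

Ratio test on column x1 — row 1: 14/3 = 14/3; row 2: 10/5 = 2. Minimum is 2 at row 2 (w2 leaves); pivot element 5.
Divide row 2 by 5; eliminate column x1 from the other rows.
Second iteration: most negative obj-row entry is -29/5 in column x4, so x4 enters.
Ratio test on column x4 — row 1: 8/(4/5) = 10; row 2: 2/(2/5) = 5. Minimum is 5 at row 2 (x1 leaves); pivot element 2/5.
Divide row 2 by 2/5; eliminate column x4 from the other rows.
After both pivots, the entry at constraint row 2, column w2 is 1/2.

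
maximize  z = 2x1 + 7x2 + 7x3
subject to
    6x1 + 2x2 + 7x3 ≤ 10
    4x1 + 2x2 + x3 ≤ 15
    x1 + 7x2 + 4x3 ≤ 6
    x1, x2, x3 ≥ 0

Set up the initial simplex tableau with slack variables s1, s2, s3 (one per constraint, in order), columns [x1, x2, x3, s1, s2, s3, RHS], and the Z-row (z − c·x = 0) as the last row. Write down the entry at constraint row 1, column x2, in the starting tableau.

Constraint 1 has coefficient 2 on x2.

2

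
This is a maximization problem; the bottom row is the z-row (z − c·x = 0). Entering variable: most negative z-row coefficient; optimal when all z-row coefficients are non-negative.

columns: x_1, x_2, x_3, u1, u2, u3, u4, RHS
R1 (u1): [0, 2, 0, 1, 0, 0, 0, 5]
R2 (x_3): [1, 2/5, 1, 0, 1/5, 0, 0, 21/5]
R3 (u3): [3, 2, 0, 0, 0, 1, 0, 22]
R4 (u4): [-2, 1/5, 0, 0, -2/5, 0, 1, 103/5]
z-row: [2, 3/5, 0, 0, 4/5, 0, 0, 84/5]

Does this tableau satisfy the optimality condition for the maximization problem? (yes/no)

yes

Every z-row coefficient is ≥ 0, so the tableau is optimal.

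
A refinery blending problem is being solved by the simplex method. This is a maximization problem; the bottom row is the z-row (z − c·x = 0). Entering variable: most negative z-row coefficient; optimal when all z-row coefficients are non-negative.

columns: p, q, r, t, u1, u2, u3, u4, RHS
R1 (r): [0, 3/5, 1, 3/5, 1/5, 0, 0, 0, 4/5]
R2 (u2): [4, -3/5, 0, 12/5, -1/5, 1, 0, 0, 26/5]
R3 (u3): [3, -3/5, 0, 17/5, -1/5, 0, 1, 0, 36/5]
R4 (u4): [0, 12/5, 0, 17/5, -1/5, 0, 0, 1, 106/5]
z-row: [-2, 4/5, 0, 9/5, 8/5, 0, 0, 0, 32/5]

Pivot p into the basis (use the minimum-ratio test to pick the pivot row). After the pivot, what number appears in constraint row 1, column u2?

Ratio test on column p — row 1: entry 0 ≤ 0; row 2: (26/5)/4 = 13/10; row 3: (36/5)/3 = 12/5; row 4: entry 0 ≤ 0. Minimum is 13/10 at row 2 (u2 leaves); pivot element 4.
Divide row 2 by 4; eliminate column p from the other rows.
Row 1 update in column u2: 0 − 0·(1/4) = 0.

0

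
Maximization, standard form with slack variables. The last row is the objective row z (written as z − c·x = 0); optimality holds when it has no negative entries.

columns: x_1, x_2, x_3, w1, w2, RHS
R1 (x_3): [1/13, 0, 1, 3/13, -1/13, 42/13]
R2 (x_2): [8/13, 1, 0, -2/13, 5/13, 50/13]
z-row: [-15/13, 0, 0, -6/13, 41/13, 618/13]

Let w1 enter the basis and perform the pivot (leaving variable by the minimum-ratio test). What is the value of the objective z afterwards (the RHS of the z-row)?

54

Ratio test on column w1 — row 1: (42/13)/(3/13) = 14; row 2: entry -2/13 ≤ 0. Minimum is 14 at row 1 (x_3 leaves); pivot element 3/13.
Pivot on row 1; the z-row RHS becomes 618/13 − (-6/13)·14 = 54.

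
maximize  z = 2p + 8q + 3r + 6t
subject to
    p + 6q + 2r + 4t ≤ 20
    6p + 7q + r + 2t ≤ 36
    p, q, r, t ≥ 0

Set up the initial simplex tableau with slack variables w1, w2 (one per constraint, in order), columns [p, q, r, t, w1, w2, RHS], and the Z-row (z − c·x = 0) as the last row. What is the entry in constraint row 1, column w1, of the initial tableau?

Slack w1 belongs to constraint 1; its column is the unit vector e_1, so the entry in row 1 is 1.

1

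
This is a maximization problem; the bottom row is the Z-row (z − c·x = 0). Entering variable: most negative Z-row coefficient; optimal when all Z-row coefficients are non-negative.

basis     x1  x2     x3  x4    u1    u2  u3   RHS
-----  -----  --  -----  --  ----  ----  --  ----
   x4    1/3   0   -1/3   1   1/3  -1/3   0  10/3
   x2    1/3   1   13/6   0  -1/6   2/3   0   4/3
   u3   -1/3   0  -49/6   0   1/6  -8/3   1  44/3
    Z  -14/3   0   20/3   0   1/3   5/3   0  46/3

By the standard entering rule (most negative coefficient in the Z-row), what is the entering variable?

Negative Z-row entries: x1: -14/3.
The most negative is -14/3 in column x1, so x1 enters.

x1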